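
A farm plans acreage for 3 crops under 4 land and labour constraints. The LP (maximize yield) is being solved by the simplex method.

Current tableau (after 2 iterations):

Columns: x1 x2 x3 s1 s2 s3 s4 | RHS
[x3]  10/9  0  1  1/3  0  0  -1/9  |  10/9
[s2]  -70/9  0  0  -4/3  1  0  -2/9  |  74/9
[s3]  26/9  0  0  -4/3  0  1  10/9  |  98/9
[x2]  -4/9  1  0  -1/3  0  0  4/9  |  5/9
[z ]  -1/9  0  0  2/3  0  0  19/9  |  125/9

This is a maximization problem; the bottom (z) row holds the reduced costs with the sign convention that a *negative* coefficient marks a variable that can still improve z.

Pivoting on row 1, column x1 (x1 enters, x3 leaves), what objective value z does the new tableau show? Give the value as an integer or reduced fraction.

Minimum ratio for x1: (10/9)/(10/9) = 1.
z changes by −(z-row coeff of x1)·ratio = −(-1/9)·1 = 1/9.
New z = 125/9 + (1/9) = 14.

14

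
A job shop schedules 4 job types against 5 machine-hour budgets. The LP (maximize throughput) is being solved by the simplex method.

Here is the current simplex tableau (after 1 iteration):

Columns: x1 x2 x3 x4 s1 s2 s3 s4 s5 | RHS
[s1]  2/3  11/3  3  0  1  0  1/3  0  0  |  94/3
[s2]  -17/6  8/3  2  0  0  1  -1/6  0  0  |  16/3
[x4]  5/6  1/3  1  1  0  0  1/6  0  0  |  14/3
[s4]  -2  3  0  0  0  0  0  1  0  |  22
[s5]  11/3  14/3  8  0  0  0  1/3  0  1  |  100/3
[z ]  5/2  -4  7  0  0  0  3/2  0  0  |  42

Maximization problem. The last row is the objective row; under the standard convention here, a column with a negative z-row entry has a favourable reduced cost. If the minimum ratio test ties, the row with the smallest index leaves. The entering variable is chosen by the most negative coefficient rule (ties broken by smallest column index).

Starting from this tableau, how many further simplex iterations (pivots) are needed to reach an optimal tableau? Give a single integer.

2

pivot: x2 in, s2 out → z = 50
pivot: x1 in, s5 out → z = 1262/23
No improving column remains; optimal.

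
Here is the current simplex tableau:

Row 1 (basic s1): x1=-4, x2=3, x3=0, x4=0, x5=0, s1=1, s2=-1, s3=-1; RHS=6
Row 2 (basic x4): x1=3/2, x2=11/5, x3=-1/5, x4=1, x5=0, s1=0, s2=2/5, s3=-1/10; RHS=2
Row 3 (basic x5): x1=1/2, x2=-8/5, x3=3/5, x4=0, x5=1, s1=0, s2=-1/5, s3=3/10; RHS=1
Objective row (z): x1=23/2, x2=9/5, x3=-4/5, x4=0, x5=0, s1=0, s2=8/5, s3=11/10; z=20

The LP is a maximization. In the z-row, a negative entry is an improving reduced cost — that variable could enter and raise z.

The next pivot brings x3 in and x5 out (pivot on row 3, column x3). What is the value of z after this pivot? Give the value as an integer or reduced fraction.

64/3

Minimum ratio for x3: 1/(3/5) = 5/3.
z changes by −(z-row coeff of x3)·ratio = −(-4/5)·(5/3) = 4/3.
New z = 20 + (4/3) = 64/3.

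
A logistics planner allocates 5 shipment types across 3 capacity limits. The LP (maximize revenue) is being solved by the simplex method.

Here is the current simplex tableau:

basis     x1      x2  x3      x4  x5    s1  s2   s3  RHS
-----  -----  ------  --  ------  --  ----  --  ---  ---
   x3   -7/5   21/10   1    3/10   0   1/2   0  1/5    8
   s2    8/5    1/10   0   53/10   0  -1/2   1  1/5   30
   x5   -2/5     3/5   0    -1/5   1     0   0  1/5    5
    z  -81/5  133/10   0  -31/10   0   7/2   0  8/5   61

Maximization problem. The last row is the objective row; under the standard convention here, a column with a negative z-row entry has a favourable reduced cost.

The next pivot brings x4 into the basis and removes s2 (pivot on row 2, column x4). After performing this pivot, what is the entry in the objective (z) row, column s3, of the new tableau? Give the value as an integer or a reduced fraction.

91/53

Pivot element is row 2, column x4: 53/10.
Normalize row 2: new (row 2, s3) = (1/5)/(53/10) = 2/53.
z-row ← z-row − (-31/10)·(new row 2): 8/5 − (-31/10)·(2/53) = 91/53.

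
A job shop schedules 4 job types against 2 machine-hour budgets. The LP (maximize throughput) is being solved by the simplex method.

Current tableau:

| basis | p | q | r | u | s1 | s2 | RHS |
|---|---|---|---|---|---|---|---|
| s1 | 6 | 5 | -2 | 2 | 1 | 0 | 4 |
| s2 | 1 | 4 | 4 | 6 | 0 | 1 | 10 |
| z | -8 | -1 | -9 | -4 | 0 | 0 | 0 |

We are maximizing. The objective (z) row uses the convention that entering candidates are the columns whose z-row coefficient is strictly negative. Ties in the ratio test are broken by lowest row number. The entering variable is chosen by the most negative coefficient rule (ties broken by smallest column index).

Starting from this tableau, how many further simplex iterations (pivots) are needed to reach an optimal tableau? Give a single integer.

2

pivot: r in, s2 out → z = 45/2
pivot: p in, s1 out → z = 396/13
No improving column remains; optimal.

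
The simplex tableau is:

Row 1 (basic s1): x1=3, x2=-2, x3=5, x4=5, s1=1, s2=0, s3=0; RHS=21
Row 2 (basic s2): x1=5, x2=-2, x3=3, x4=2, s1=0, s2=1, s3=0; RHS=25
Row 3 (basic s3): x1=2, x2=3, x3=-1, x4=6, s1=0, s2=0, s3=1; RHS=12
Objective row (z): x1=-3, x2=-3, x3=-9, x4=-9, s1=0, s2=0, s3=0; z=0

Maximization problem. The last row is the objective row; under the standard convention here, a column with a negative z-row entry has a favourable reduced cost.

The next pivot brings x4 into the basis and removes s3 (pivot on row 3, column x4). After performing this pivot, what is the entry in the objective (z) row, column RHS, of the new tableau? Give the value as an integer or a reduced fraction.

18

Pivot element is row 3, column x4: 6.
Normalize row 3: new (row 3, RHS) = 12/6 = 2.
z-row ← z-row − (-9)·(new row 3): 0 − (-9)·2 = 18.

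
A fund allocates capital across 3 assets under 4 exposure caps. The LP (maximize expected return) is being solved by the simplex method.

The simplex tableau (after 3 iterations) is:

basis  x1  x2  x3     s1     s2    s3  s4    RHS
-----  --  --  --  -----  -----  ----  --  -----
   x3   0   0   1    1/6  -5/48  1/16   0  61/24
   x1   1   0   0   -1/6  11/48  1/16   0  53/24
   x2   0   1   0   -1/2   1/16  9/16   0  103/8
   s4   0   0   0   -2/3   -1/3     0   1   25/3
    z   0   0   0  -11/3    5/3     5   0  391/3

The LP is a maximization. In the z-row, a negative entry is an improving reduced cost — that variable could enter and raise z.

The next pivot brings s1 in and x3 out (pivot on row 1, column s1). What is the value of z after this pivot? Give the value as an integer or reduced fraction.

Minimum ratio for s1: (61/24)/(1/6) = 61/4.
z changes by −(z-row coeff of s1)·ratio = −(-11/3)·(61/4) = 671/12.
New z = 391/3 + (671/12) = 745/4.

745/4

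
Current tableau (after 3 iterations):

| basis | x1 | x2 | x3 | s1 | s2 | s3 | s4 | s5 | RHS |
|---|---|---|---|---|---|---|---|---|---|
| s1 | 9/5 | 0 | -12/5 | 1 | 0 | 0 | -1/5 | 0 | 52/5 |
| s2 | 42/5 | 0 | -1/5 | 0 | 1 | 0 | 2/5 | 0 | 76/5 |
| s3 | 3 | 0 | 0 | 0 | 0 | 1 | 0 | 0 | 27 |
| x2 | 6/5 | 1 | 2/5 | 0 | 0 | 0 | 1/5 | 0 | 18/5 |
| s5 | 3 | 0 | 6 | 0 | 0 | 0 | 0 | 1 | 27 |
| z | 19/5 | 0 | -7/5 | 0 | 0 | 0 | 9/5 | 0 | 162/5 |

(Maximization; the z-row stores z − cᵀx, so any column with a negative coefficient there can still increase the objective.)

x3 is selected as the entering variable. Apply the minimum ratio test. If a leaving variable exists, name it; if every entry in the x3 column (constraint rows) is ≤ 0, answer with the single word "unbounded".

Ratios: row 1 (s1): entry -12/5 ≤ 0, skip; row 2 (s2): entry -1/5 ≤ 0, skip; row 3 (s3): entry 0 ≤ 0, skip; row 4 (x2): (18/5)/(2/5) = 9; row 5 (s5): 27/6 = 9/2.
Minimum ratio is in the s5 row, so s5 leaves.

s5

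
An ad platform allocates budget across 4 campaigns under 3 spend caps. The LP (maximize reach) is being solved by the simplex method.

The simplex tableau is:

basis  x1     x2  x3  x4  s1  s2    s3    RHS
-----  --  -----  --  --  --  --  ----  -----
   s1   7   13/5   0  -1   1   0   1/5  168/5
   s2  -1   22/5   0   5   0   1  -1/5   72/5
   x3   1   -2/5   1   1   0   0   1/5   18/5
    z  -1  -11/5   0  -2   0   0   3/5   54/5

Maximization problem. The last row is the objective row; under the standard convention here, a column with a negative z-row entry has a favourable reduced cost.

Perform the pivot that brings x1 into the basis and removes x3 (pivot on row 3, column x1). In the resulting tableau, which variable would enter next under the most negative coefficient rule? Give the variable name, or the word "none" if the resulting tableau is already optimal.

x2

Pivot element 1. New z-row = old z-row − (-1)·(row 3/1).
Updated z-row coefficients: x1: 0, x2: -13/5, x3: 1, x4: -1, s1: 0, s2: 0, s3: 4/5.
The most negative is -13/5 in column x2, so x2 would enter next.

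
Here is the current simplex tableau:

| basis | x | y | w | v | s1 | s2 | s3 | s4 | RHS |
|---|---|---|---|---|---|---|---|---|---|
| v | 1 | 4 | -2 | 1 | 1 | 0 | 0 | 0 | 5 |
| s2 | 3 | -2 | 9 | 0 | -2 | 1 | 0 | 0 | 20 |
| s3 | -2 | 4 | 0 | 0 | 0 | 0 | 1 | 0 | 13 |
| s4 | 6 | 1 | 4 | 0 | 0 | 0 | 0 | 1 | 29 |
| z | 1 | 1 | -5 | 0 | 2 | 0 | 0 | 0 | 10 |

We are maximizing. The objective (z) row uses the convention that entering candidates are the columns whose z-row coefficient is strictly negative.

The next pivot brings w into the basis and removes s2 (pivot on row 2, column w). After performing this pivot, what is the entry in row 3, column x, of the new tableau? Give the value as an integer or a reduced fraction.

Pivot element is row 2, column w: 9.
Normalize row 2: new (row 2, x) = 3/9 = 1/3.
row 3 ← row 3 − 0·(new row 2): -2 − 0·(1/3) = -2.

-2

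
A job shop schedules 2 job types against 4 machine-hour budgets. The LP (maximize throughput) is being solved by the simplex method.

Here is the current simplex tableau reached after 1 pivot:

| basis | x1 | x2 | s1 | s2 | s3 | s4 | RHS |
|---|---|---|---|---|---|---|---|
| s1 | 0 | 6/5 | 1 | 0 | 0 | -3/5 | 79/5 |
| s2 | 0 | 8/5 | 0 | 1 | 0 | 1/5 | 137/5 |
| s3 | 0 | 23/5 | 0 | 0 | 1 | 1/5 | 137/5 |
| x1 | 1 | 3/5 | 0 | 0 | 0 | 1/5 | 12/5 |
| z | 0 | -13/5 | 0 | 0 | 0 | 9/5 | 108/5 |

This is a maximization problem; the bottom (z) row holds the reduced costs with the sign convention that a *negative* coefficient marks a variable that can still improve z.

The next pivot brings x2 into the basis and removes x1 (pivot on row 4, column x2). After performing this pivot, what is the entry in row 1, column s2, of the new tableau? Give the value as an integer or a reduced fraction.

0

Pivot element is row 4, column x2: 3/5.
Normalize row 4: new (row 4, s2) = 0/(3/5) = 0.
row 1 ← row 1 − (6/5)·(new row 4): 0 − (6/5)·0 = 0.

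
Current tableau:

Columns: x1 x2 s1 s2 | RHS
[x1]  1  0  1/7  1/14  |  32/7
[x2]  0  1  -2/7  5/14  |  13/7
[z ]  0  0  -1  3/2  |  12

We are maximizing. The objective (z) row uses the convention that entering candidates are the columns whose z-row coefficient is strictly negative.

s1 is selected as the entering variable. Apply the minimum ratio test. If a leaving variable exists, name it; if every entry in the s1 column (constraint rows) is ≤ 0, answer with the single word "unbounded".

x1

Ratios: row 1 (x1): (32/7)/(1/7) = 32; row 2 (x2): entry -2/7 ≤ 0, skip.
Minimum ratio is in the x1 row, so x1 leaves.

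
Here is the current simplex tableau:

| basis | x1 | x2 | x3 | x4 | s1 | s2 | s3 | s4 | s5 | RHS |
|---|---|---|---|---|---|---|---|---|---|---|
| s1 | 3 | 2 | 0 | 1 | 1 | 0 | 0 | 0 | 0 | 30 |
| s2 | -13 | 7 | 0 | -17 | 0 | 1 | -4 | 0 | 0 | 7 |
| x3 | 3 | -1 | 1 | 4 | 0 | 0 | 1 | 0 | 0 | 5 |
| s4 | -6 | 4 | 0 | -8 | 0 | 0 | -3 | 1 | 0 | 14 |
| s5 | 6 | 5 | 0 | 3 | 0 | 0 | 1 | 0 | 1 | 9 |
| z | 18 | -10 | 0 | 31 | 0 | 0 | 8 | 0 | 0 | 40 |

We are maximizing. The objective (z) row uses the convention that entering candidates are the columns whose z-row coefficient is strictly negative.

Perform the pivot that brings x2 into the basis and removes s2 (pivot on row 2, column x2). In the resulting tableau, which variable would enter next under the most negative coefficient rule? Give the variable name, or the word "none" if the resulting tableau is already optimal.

Pivot element 7. New z-row = old z-row − (-10)·(row 2/7).
Updated z-row coefficients: x1: -4/7, x2: 0, x3: 0, x4: 47/7, s1: 0, s2: 10/7, s3: 16/7, s4: 0, s5: 0.
The most negative is -4/7 in column x1, so x1 would enter next.

x1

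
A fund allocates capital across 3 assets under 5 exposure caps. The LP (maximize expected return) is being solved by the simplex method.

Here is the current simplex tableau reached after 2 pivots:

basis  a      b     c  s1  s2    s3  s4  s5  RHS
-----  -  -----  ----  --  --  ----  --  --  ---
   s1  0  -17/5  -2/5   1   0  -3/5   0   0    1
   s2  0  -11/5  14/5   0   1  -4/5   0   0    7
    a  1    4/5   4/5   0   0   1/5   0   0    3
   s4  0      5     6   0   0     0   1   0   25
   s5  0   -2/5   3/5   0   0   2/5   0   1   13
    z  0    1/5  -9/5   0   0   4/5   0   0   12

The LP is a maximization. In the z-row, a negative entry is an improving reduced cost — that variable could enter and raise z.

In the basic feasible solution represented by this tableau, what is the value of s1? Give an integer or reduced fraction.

1

s1 is basic (row 1); its value is the RHS of that row: 1.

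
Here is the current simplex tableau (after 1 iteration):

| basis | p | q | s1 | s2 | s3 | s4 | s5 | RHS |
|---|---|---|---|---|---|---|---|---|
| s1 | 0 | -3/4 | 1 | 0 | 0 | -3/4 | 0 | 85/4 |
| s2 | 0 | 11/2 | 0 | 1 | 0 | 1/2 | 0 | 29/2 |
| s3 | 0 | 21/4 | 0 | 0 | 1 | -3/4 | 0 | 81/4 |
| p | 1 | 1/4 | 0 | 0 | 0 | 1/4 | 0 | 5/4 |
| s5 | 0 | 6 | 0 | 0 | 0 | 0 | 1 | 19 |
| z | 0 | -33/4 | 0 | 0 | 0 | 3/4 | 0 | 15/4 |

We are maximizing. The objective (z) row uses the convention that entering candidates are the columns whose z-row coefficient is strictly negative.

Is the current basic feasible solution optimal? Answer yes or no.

no

Column q has objective-row coefficient -33/4, which is negative; an improving pivot exists, so not yet optimal.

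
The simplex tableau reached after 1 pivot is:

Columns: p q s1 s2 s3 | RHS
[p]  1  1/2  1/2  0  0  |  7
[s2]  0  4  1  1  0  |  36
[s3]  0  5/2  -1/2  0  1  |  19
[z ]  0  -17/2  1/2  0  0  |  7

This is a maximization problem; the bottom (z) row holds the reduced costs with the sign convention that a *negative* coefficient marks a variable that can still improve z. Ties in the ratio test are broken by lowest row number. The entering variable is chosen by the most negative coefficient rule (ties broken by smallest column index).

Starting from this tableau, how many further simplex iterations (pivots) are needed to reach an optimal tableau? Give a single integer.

pivot: q in, s3 out → z = 358/5
pivot: s1 in, s2 out → z = 226/3
No improving column remains; optimal.

2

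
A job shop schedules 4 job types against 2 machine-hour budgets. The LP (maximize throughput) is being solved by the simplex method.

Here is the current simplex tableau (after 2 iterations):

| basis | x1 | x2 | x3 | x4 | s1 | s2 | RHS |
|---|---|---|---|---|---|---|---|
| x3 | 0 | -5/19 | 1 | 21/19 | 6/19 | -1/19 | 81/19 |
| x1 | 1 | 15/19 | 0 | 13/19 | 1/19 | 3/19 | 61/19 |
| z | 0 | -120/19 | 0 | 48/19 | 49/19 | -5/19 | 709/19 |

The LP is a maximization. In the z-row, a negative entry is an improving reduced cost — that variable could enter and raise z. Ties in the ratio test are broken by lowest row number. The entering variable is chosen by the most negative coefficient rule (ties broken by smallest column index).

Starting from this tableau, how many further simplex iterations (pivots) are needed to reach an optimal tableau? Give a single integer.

1

pivot: x2 in, x1 out → z = 63
No improving column remains; optimal.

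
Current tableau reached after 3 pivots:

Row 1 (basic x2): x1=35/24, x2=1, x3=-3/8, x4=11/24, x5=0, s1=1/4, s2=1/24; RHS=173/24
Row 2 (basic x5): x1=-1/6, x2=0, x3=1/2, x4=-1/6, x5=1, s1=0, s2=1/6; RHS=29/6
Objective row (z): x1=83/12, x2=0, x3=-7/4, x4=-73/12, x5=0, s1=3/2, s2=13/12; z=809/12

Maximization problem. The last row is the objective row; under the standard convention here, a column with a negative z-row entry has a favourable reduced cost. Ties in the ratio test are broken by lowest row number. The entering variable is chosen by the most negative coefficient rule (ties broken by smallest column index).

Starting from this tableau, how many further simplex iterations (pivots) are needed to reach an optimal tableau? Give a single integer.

2

pivot: x4 in, x2 out → z = 1794/11
pivot: x3 in, x5 out → z = 301
No improving column remains; optimal.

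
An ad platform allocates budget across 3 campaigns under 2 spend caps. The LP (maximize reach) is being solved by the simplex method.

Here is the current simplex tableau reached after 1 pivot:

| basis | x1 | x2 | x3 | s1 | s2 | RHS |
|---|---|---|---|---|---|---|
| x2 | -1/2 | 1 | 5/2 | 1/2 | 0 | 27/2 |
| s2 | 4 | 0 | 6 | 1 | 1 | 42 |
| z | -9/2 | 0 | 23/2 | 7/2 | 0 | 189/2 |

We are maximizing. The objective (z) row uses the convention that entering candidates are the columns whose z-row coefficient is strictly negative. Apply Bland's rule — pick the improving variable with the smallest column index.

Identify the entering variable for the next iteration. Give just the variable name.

Objective-row coefficients: x1: -9/2, x2: 0, x3: 23/2, s1: 7/2, s2: 0.
Improving columns: x1. Bland's rule picks the smallest column index → x1.

x1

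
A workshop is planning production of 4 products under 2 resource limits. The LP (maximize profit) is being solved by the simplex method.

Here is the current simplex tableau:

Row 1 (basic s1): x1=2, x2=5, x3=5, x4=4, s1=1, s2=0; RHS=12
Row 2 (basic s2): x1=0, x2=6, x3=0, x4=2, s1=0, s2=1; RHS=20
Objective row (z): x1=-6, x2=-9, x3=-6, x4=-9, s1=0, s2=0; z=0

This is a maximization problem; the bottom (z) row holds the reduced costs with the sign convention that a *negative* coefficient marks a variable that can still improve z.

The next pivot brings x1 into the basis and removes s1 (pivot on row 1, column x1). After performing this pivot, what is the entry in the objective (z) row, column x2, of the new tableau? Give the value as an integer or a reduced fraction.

Pivot element is row 1, column x1: 2.
Normalize row 1: new (row 1, x2) = 5/2 = 5/2.
z-row ← z-row − (-6)·(new row 1): -9 − (-6)·(5/2) = 6.

6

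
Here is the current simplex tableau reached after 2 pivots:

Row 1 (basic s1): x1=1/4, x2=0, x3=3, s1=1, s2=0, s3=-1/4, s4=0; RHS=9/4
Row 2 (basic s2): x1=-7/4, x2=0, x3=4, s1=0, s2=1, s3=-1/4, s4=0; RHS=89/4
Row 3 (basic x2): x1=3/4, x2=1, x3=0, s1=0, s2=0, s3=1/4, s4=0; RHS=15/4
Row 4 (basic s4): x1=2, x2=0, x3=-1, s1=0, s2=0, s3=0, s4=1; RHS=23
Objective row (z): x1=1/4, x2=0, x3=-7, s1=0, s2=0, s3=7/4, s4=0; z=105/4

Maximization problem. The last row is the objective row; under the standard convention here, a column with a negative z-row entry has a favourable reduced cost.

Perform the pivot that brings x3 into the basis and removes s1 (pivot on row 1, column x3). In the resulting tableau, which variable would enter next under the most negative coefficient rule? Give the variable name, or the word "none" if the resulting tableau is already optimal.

none

Pivot element 3. New z-row = old z-row − (-7)·(row 1/3).
Updated z-row coefficients: x1: 5/6, x2: 0, x3: 0, s1: 7/3, s2: 0, s3: 7/6, s4: 0.
No coefficient is strictly negative; the tableau after this pivot is optimal.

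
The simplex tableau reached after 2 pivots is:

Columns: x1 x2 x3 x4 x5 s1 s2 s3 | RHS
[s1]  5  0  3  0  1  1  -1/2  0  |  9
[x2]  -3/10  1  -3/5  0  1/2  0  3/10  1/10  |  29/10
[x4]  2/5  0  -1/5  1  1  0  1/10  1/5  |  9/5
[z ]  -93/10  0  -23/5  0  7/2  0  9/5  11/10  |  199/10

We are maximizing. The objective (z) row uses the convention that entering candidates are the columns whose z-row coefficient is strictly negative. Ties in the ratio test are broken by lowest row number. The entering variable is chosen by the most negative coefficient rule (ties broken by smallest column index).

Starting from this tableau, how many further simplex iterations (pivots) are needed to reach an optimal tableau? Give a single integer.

1

pivot: x1 in, s1 out → z = 916/25
No improving column remains; optimal.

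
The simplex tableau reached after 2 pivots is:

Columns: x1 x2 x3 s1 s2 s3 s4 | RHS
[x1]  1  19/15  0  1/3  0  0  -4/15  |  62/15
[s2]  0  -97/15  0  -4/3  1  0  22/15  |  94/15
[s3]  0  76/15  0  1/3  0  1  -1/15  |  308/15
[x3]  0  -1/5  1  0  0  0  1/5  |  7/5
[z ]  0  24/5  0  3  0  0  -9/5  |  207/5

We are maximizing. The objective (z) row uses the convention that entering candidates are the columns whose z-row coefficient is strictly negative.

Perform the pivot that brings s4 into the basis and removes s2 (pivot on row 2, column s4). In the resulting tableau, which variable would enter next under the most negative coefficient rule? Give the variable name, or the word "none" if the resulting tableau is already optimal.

x2

Pivot element 22/15. New z-row = old z-row − (-9/5)·(row 2/(22/15)).
Updated z-row coefficients: x1: 0, x2: -69/22, x3: 0, s1: 15/11, s2: 27/22, s3: 0, s4: 0.
The most negative is -69/22 in column x2, so x2 would enter next.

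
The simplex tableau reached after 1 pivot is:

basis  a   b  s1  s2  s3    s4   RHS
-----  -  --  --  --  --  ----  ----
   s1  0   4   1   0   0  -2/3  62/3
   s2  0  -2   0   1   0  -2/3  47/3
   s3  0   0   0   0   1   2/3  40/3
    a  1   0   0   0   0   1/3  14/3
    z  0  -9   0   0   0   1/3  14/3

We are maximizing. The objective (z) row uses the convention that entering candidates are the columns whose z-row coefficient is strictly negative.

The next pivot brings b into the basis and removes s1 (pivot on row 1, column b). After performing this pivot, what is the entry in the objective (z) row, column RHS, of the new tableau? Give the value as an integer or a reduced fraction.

Pivot element is row 1, column b: 4.
Normalize row 1: new (row 1, RHS) = (62/3)/4 = 31/6.
z-row ← z-row − (-9)·(new row 1): 14/3 − (-9)·(31/6) = 307/6.

307/6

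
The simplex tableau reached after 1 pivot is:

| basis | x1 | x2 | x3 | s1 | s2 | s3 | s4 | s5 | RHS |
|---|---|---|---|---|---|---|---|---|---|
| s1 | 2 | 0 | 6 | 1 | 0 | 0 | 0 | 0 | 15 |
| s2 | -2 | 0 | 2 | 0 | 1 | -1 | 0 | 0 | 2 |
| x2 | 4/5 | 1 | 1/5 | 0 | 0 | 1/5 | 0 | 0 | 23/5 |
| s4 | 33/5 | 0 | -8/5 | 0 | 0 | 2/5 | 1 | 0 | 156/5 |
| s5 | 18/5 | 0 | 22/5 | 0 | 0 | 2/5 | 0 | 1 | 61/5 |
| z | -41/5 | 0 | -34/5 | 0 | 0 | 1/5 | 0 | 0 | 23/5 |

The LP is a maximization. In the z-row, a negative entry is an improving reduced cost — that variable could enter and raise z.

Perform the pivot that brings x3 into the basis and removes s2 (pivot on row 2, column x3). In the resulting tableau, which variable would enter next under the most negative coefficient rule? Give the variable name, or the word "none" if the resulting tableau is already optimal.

Pivot element 2. New z-row = old z-row − (-34/5)·(row 2/2).
Updated z-row coefficients: x1: -15, x2: 0, x3: 0, s1: 0, s2: 17/5, s3: -16/5, s4: 0, s5: 0.
The most negative is -15 in column x1, so x1 would enter next.

x1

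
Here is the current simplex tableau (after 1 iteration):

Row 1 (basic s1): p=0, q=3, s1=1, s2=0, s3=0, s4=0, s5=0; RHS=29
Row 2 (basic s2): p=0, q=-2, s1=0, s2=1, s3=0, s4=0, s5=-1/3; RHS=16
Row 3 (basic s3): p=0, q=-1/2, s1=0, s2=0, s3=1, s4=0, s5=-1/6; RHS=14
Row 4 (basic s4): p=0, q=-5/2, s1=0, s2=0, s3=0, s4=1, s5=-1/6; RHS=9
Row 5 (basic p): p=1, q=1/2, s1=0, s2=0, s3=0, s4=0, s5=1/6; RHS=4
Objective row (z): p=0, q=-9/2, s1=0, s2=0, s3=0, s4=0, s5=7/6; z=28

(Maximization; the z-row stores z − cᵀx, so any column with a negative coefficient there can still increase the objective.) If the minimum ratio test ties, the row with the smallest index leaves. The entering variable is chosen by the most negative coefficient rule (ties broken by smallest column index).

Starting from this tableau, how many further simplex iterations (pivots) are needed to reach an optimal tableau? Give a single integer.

1

pivot: q in, p out → z = 64
No improving column remains; optimal.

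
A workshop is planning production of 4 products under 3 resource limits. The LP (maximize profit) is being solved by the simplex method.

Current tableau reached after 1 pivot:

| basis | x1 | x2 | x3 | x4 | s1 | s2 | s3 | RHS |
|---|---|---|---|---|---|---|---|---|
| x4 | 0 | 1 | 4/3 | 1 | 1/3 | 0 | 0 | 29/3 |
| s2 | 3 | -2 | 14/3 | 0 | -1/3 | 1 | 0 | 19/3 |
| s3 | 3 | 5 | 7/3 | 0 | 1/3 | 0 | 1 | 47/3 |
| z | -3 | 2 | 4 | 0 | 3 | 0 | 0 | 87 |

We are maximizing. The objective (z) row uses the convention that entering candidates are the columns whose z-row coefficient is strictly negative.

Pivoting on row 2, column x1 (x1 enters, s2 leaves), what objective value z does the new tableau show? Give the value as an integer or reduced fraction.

280/3

Minimum ratio for x1: (19/3)/3 = 19/9.
z changes by −(z-row coeff of x1)·ratio = −(-3)·(19/9) = 19/3.
New z = 87 + (19/3) = 280/3.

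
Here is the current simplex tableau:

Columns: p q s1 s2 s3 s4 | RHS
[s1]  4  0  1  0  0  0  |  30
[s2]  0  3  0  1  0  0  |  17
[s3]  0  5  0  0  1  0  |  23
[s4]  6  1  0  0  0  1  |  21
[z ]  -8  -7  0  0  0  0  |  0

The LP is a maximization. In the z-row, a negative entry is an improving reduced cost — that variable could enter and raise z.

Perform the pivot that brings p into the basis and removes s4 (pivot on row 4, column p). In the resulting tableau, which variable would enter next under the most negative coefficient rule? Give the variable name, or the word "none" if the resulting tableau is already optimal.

q

Pivot element 6. New z-row = old z-row − (-8)·(row 4/6).
Updated z-row coefficients: p: 0, q: -17/3, s1: 0, s2: 0, s3: 0, s4: 4/3.
The most negative is -17/3 in column q, so q would enter next.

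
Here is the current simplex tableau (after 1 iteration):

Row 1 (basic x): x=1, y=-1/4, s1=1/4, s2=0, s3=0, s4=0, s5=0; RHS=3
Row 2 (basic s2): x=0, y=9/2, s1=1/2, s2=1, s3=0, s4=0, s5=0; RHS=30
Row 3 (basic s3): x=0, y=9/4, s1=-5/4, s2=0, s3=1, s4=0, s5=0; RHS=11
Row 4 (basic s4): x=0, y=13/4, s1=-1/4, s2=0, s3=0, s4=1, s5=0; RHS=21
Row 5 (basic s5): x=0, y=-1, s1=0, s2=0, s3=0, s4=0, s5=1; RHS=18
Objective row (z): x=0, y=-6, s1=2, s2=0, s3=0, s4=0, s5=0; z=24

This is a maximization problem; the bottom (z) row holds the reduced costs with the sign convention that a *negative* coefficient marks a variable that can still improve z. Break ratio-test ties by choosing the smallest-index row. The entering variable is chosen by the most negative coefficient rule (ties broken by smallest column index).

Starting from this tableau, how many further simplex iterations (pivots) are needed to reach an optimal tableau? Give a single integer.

pivot: y in, s3 out → z = 160/3
pivot: s1 in, s2 out → z = 512/9
No improving column remains; optimal.

2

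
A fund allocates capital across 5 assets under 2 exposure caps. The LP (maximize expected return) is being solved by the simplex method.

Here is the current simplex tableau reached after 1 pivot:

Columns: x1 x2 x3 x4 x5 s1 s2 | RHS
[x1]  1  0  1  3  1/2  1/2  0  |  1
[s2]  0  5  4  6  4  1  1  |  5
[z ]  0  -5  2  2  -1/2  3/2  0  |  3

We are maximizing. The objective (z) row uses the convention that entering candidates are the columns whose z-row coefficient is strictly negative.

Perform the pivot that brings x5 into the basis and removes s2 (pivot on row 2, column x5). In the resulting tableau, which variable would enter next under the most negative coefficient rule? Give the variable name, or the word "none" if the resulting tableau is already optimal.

Pivot element 4. New z-row = old z-row − (-1/2)·(row 2/4).
Updated z-row coefficients: x1: 0, x2: -35/8, x3: 5/2, x4: 11/4, x5: 0, s1: 13/8, s2: 1/8.
The most negative is -35/8 in column x2, so x2 would enter next.

x2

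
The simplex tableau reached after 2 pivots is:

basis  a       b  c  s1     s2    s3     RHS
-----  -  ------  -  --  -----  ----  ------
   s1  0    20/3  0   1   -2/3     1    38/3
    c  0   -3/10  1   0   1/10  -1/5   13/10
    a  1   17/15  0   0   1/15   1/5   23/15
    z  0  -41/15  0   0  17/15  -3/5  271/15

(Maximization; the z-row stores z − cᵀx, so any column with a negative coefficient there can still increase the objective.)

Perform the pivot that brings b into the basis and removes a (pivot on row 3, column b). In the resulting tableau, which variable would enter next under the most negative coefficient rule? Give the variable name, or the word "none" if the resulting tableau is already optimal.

Pivot element 17/15. New z-row = old z-row − (-41/15)·(row 3/(17/15)).
Updated z-row coefficients: a: 41/17, b: 0, c: 0, s1: 0, s2: 22/17, s3: -2/17.
The most negative is -2/17 in column s3, so s3 would enter next.

s3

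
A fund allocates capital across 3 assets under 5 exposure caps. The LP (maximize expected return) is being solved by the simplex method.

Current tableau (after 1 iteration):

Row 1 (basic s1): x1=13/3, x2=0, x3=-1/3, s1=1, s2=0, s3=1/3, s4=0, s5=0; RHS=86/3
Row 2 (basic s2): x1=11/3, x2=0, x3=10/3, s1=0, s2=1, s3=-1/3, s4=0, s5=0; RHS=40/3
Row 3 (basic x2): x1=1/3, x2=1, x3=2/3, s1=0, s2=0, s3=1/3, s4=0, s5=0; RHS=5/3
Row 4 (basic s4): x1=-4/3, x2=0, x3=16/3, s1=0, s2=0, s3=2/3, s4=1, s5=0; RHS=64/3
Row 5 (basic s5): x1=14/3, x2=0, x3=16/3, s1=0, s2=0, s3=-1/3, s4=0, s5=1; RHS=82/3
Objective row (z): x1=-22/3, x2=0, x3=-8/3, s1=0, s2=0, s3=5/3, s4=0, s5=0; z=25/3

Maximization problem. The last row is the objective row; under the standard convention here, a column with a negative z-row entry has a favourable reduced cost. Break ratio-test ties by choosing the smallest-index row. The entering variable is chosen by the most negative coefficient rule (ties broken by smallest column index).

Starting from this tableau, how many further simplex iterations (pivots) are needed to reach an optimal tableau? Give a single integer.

pivot: x1 in, s2 out → z = 35
No improving column remains; optimal.

1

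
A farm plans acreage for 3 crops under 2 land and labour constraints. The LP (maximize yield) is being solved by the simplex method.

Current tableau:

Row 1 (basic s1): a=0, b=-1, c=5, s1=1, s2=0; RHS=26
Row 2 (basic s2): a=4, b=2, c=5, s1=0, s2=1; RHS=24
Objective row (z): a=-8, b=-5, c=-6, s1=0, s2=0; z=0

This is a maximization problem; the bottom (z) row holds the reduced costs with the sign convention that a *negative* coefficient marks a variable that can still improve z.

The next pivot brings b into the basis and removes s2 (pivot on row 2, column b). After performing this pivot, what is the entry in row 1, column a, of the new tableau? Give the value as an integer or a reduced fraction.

Pivot element is row 2, column b: 2.
Normalize row 2: new (row 2, a) = 4/2 = 2.
row 1 ← row 1 − (-1)·(new row 2): 0 − (-1)·2 = 2.

2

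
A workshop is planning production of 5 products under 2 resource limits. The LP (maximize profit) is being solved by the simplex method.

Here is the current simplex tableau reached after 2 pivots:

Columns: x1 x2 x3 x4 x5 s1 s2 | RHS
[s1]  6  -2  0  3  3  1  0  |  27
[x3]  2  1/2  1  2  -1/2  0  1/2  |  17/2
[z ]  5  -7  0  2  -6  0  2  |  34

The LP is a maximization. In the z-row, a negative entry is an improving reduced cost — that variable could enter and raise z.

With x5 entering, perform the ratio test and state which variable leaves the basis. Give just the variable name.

Ratios: row 1 (s1): 27/3 = 9; row 2 (x3): entry -1/2 ≤ 0, skip.
Minimum ratio 9 is in the s1 row, so s1 leaves.

s1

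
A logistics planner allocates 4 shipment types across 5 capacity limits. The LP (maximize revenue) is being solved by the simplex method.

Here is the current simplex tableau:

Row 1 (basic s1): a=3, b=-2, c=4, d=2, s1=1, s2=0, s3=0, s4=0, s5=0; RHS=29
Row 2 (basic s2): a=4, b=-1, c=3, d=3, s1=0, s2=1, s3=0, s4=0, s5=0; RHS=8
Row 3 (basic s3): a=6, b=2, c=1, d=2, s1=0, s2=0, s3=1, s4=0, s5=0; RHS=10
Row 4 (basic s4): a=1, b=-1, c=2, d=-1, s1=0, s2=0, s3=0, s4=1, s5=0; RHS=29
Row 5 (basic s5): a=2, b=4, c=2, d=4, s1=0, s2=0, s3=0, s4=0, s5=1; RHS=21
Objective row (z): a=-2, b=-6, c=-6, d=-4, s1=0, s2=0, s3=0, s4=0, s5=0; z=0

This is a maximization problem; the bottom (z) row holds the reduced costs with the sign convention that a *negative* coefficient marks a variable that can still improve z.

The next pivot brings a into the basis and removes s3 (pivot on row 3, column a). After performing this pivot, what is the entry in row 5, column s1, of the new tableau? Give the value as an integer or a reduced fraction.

0

Pivot element is row 3, column a: 6.
Normalize row 3: new (row 3, s1) = 0/6 = 0.
row 5 ← row 5 − 2·(new row 3): 0 − 2·0 = 0.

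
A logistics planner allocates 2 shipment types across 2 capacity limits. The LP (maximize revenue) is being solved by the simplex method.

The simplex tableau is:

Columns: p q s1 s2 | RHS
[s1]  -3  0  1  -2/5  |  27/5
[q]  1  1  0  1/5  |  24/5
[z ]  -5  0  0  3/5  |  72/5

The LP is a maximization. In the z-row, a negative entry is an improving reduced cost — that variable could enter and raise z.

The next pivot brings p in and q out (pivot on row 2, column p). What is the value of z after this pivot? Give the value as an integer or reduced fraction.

Minimum ratio for p: (24/5)/1 = 24/5.
z changes by −(z-row coeff of p)·ratio = −(-5)·(24/5) = 24.
New z = 72/5 + 24 = 192/5.

192/5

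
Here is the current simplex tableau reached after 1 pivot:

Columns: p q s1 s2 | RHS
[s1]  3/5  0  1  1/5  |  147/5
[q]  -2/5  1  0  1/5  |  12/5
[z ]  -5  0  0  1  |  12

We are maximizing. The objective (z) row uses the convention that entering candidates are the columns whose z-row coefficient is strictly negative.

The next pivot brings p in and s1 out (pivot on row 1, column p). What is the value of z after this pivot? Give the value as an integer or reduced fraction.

257

Minimum ratio for p: (147/5)/(3/5) = 49.
z changes by −(z-row coeff of p)·ratio = −(-5)·49 = 245.
New z = 12 + 245 = 257.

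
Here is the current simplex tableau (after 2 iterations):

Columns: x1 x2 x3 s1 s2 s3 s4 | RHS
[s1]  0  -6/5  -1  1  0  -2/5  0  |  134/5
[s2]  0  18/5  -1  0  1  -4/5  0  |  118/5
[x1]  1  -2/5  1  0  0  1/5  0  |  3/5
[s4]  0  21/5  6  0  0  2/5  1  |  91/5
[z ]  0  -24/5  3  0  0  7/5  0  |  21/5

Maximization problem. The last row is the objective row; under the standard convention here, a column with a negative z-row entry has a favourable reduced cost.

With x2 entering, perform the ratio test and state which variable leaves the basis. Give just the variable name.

Ratios: row 1 (s1): entry -6/5 ≤ 0, skip; row 2 (s2): (118/5)/(18/5) = 59/9; row 3 (x1): entry -2/5 ≤ 0, skip; row 4 (s4): (91/5)/(21/5) = 13/3.
Minimum ratio 13/3 is in the s4 row, so s4 leaves.

s4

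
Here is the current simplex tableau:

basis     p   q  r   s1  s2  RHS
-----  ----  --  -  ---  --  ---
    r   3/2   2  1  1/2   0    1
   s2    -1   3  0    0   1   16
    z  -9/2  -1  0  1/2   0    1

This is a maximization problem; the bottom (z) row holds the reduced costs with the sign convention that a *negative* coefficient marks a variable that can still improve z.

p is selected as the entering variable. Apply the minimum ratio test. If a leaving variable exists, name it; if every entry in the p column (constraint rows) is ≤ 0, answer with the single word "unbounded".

Ratios: row 1 (r): 1/(3/2) = 2/3; row 2 (s2): entry -1 ≤ 0, skip.
Minimum ratio is in the r row, so r leaves.

r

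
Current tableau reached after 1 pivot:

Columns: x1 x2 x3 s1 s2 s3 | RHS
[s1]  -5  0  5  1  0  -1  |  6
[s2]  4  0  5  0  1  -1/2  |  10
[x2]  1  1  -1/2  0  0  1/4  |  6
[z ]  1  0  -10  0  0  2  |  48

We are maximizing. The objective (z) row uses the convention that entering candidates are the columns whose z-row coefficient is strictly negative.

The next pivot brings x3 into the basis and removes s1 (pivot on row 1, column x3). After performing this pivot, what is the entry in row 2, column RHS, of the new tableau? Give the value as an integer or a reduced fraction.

4

Pivot element is row 1, column x3: 5.
Normalize row 1: new (row 1, RHS) = 6/5 = 6/5.
row 2 ← row 2 − 5·(new row 1): 10 − 5·(6/5) = 4.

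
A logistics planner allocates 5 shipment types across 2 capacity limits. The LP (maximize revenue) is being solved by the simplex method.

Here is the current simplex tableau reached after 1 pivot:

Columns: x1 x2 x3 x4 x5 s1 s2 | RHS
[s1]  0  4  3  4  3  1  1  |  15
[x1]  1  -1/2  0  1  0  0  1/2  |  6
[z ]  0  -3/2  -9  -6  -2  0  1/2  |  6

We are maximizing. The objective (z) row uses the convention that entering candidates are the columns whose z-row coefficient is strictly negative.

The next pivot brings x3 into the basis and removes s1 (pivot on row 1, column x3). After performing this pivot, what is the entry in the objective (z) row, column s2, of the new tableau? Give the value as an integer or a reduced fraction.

Pivot element is row 1, column x3: 3.
Normalize row 1: new (row 1, s2) = 1/3 = 1/3.
z-row ← z-row − (-9)·(new row 1): 1/2 − (-9)·(1/3) = 7/2.

7/2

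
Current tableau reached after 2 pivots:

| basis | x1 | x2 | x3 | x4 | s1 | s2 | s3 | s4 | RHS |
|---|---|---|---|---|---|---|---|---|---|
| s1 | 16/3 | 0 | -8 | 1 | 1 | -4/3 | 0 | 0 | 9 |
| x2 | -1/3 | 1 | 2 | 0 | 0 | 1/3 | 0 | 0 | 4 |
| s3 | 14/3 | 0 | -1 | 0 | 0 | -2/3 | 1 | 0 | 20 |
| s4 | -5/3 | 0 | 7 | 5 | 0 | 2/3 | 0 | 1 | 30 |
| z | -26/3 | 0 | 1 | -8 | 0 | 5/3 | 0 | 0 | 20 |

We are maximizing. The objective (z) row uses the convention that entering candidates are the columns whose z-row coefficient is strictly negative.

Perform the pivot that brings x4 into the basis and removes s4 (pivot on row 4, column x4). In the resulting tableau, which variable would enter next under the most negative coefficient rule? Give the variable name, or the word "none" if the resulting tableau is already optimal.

x1

Pivot element 5. New z-row = old z-row − (-8)·(row 4/5).
Updated z-row coefficients: x1: -34/3, x2: 0, x3: 61/5, x4: 0, s1: 0, s2: 41/15, s3: 0, s4: 8/5.
The most negative is -34/3 in column x1, so x1 would enter next.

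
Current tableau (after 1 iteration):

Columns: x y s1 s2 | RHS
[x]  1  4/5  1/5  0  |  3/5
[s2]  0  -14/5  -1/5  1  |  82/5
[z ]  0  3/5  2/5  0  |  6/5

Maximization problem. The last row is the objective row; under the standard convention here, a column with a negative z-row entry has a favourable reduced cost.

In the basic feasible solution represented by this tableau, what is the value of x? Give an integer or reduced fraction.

x is basic (row 1); its value is the RHS of that row: 3/5.

3/5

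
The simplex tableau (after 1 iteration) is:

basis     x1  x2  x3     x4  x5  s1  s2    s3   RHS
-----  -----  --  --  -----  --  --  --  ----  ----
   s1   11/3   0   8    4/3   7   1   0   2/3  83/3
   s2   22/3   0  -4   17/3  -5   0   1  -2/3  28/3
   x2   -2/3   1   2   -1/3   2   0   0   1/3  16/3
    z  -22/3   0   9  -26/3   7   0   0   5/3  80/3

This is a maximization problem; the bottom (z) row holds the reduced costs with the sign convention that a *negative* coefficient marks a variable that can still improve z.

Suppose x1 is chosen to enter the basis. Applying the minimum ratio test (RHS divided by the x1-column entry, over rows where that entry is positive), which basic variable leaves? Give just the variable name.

s2

Ratios: row 1 (s1): (83/3)/(11/3) = 83/11; row 2 (s2): (28/3)/(22/3) = 14/11; row 3 (x2): entry -2/3 ≤ 0, skip.
Minimum ratio 14/11 is in the s2 row, so s2 leaves.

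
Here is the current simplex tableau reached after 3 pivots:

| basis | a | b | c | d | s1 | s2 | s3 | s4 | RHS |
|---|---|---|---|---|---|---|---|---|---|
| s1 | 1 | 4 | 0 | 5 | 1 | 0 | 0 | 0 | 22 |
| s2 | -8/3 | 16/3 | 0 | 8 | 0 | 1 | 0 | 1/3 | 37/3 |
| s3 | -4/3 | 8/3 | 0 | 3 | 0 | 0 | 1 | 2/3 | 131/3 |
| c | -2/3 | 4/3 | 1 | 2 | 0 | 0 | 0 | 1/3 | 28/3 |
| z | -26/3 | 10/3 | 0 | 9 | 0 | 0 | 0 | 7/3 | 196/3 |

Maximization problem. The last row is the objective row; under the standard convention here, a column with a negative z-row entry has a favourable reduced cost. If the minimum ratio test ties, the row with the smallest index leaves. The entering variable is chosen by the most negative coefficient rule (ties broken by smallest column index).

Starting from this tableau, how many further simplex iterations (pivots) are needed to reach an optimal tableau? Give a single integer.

1

pivot: a in, s1 out → z = 256
No improving column remains; optimal.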